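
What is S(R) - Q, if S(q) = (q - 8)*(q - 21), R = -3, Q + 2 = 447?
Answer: -181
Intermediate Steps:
Q = 445 (Q = -2 + 447 = 445)
S(q) = (-21 + q)*(-8 + q) (S(q) = (-8 + q)*(-21 + q) = (-21 + q)*(-8 + q))
S(R) - Q = (168 + (-3)**2 - 29*(-3)) - 1*445 = (168 + 9 + 87) - 445 = 264 - 445 = -181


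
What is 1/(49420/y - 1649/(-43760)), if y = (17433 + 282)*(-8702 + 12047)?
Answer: 103722883920/3995075051 ≈ 25.963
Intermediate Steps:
y = 59256675 (y = 17715*3345 = 59256675)
1/(49420/y - 1649/(-43760)) = 1/(49420/59256675 - 1649/(-43760)) = 1/(49420*(1/59256675) - 1649*(-1/43760)) = 1/(9884/11851335 + 1649/43760) = 1/(3995075051/103722883920) = 103722883920/3995075051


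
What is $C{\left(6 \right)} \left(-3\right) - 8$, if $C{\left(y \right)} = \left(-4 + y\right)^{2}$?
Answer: $-20$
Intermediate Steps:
$C{\left(6 \right)} \left(-3\right) - 8 = \left(-4 + 6\right)^{2} \left(-3\right) - 8 = 2^{2} \left(-3\right) - 8 = 4 \left(-3\right) - 8 = -12 - 8 = -20$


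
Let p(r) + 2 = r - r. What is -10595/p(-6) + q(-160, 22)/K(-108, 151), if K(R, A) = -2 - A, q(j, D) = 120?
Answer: 540265/102 ≈ 5296.7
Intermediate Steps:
p(r) = -2 (p(r) = -2 + (r - r) = -2 + 0 = -2)
-10595/p(-6) + q(-160, 22)/K(-108, 151) = -10595/(-2) + 120/(-2 - 1*151) = -10595*(-½) + 120/(-2 - 151) = 10595/2 + 120/(-153) = 10595/2 + 120*(-1/153) = 10595/2 - 40/51 = 540265/102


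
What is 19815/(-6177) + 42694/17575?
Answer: -28175929/36186925 ≈ -0.77862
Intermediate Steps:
19815/(-6177) + 42694/17575 = 19815*(-1/6177) + 42694*(1/17575) = -6605/2059 + 42694/17575 = -28175929/36186925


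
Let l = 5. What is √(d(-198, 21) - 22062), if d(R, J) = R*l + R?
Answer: 5*I*√930 ≈ 152.48*I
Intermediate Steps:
d(R, J) = 6*R (d(R, J) = R*5 + R = 5*R + R = 6*R)
√(d(-198, 21) - 22062) = √(6*(-198) - 22062) = √(-1188 - 22062) = √(-23250) = 5*I*√930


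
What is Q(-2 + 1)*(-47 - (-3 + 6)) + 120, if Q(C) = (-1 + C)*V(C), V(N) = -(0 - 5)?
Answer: 620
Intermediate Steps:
V(N) = 5 (V(N) = -1*(-5) = 5)
Q(C) = -5 + 5*C (Q(C) = (-1 + C)*5 = -5 + 5*C)
Q(-2 + 1)*(-47 - (-3 + 6)) + 120 = (-5 + 5*(-2 + 1))*(-47 - (-3 + 6)) + 120 = (-5 + 5*(-1))*(-47 - 3) + 120 = (-5 - 5)*(-47 - 1*3) + 120 = -10*(-47 - 3) + 120 = -10*(-50) + 120 = 500 + 120 = 620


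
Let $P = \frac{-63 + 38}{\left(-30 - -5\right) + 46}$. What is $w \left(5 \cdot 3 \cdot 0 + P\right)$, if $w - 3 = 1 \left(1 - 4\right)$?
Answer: $0$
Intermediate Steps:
$w = 0$ ($w = 3 + 1 \left(1 - 4\right) = 3 + 1 \left(-3\right) = 3 - 3 = 0$)
$P = - \frac{25}{21}$ ($P = - \frac{25}{\left(-30 + 5\right) + 46} = - \frac{25}{-25 + 46} = - \frac{25}{21} \approx -1.1905$)
$w \left(5 \cdot 3 \cdot 0 + P\right) = 0 \left(5 \cdot 3 \cdot 0 - \frac{25}{21}\right) = 0 \left(15 \cdot 0 - \frac{25}{21}\right) = 0 \left(0 - \frac{25}{21}\right) = 0 \left(- \frac{25}{21}\right) = 0$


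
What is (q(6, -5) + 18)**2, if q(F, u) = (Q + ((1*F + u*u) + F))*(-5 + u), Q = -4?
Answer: 97344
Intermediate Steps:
q(F, u) = (-5 + u)*(-4 + u**2 + 2*F) (q(F, u) = (-4 + ((1*F + u*u) + F))*(-5 + u) = (-4 + ((F + u**2) + F))*(-5 + u) = (-4 + (u**2 + 2*F))*(-5 + u) = (-4 + u**2 + 2*F)*(-5 + u) = (-5 + u)*(-4 + u**2 + 2*F))
(q(6, -5) + 18)**2 = ((20 + (-5)**3 - 10*6 - 5*(-5)**2 - 4*(-5) + 2*6*(-5)) + 18)**2 = ((20 - 125 - 60 - 5*25 + 20 - 60) + 18)**2 = ((20 - 125 - 60 - 125 + 20 - 60) + 18)**2 = (-330 + 18)**2 = (-312)**2 = 97344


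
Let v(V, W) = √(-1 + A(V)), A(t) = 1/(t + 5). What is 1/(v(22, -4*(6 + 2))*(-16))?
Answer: 3*I*√78/416 ≈ 0.063691*I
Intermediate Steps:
A(t) = 1/(5 + t)
v(V, W) = √(-1 + 1/(5 + V))
1/(v(22, -4*(6 + 2))*(-16)) = 1/(√((-4 - 1*22)/(5 + 22))*(-16)) = 1/(√((-4 - 22)/27)*(-16)) = 1/(√((1/27)*(-26))*(-16)) = 1/(√(-26/27)*(-16)) = 1/((I*√78/9)*(-16)) = 1/(-16*I*√78/9) = 3*I*√78/416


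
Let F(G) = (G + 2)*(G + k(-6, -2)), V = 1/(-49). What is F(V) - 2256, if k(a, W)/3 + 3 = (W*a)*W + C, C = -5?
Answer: -5873041/2401 ≈ -2446.1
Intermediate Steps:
V = -1/49 ≈ -0.020408
k(a, W) = -24 + 3*a*W² (k(a, W) = -9 + 3*((W*a)*W - 5) = -9 + 3*(a*W² - 5) = -9 + 3*(-5 + a*W²) = -9 + (-15 + 3*a*W²) = -24 + 3*a*W²)
F(G) = (-96 + G)*(2 + G) (F(G) = (G + 2)*(G + (-24 + 3*(-6)*(-2)²)) = (2 + G)*(G + (-24 + 3*(-6)*4)) = (2 + G)*(G + (-24 - 72)) = (2 + G)*(G - 96) = (2 + G)*(-96 + G) = (-96 + G)*(2 + G))
F(V) - 2256 = (-192 + (-1/49)² - 94*(-1/49)) - 2256 = (-192 + 1/2401 + 94/49) - 2256 = -456385/2401 - 2256 = -5873041/2401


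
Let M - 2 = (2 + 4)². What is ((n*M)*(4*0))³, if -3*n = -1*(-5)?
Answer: 0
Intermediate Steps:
M = 38 (M = 2 + (2 + 4)² = 2 + 6² = 2 + 36 = 38)
n = -5/3 (n = -(-1)*(-5)/3 = -⅓*5 = -5/3 ≈ -1.6667)
((n*M)*(4*0))³ = ((-5/3*38)*(4*0))³ = (-190/3*0)³ = 0³ = 0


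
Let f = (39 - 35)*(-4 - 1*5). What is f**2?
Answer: 1296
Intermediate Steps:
f = -36 (f = 4*(-4 - 5) = 4*(-9) = -36)
f**2 = (-36)**2 = 1296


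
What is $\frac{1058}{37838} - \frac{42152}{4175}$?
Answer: $- \frac{795265113}{78986825} \approx -10.068$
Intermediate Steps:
$\frac{1058}{37838} - \frac{42152}{4175} = 1058 \cdot \frac{1}{37838} - \frac{42152}{4175} = \frac{529}{18919} - \frac{42152}{4175} = - \frac{795265113}{78986825}$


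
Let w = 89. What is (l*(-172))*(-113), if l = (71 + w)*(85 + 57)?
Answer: 441585920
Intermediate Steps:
l = 22720 (l = (71 + 89)*(85 + 57) = 160*142 = 22720)
(l*(-172))*(-113) = (22720*(-172))*(-113) = -3907840*(-113) = 441585920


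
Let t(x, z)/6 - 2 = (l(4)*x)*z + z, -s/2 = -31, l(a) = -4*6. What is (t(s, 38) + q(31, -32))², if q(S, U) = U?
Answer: 114958971136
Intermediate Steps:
l(a) = -24
s = 62 (s = -2*(-31) = 62)
t(x, z) = 12 + 6*z - 144*x*z (t(x, z) = 12 + 6*((-24*x)*z + z) = 12 + 6*(-24*x*z + z) = 12 + 6*(z - 24*x*z) = 12 + (6*z - 144*x*z) = 12 + 6*z - 144*x*z)
(t(s, 38) + q(31, -32))² = ((12 + 6*38 - 144*62*38) - 32)² = ((12 + 228 - 339264) - 32)² = (-339024 - 32)² = (-339056)² = 114958971136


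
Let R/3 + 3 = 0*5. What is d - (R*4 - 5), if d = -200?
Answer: -159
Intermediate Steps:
R = -9 (R = -9 + 3*(0*5) = -9 + 3*0 = -9 + 0 = -9)
d - (R*4 - 5) = -200 - (-9*4 - 5) = -200 - (-36 - 5) = -200 - 1*(-41) = -200 + 41 = -159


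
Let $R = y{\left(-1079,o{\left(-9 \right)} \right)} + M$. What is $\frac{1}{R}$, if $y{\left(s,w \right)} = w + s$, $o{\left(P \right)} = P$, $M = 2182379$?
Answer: $\frac{1}{2181291} \approx 4.5844 \cdot 10^{-7}$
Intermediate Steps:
$y{\left(s,w \right)} = s + w$
$R = 2181291$ ($R = \left(-1079 - 9\right) + 2182379 = -1088 + 2182379 = 2181291$)
$\frac{1}{R} = \frac{1}{2181291}$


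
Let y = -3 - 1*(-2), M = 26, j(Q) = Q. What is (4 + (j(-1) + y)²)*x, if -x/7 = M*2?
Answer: -2912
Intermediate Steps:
y = -1 (y = -3 + 2 = -1)
x = -364 (x = -182*2 = -7*52 = -364)
(4 + (j(-1) + y)²)*x = (4 + (-1 - 1)²)*(-364) = (4 + (-2)²)*(-364) = (4 + 4)*(-364) = 8*(-364) = -2912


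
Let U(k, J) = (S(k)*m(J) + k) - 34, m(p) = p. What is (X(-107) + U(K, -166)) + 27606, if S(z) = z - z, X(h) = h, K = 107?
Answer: 27572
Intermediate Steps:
S(z) = 0
U(k, J) = -34 + k (U(k, J) = (0*J + k) - 34 = (0 + k) - 34 = k - 34 = -34 + k)
(X(-107) + U(K, -166)) + 27606 = (-107 + (-34 + 107)) + 27606 = (-107 + 73) + 27606 = -34 + 27606 = 27572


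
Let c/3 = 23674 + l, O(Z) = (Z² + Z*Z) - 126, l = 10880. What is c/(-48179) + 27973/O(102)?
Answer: -796226317/996438078 ≈ -0.79907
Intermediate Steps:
O(Z) = -126 + 2*Z² (O(Z) = (Z² + Z²) - 126 = 2*Z² - 126 = -126 + 2*Z²)
c = 103662 (c = 3*(23674 + 10880) = 3*34554 = 103662)
c/(-48179) + 27973/O(102) = 103662/(-48179) + 27973/(-126 + 2*102²) = 103662*(-1/48179) + 27973/(-126 + 2*10404) = -103662/48179 + 27973/(-126 + 20808) = -103662/48179 + 27973/20682 = -796226317/996438078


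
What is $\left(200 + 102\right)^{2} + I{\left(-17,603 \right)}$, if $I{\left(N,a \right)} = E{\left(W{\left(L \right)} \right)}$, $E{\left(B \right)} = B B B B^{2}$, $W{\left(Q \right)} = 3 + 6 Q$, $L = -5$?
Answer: $-14257703$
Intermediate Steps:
$E{\left(B \right)} = B^{5}$ ($E{\left(B \right)} = B^{2} B B^{2} = B^{3} B^{2} = B^{5}$)
$I{\left(N,a \right)} = -14348907$ ($I{\left(N,a \right)} = \left(3 + 6 \left(-5\right)\right)^{5} = \left(3 - 30\right)^{5} = \left(-27\right)^{5} = -14348907$)
$\left(200 + 102\right)^{2} + I{\left(-17,603 \right)} = \left(200 + 102\right)^{2} - 14348907 = 302^{2} - 14348907 = 91204 - 14348907 = -14257703$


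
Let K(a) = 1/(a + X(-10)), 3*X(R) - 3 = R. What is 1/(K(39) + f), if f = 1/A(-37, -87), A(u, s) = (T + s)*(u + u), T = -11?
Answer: 398860/10933 ≈ 36.482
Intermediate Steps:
X(R) = 1 + R/3
A(u, s) = 2*u*(-11 + s) (A(u, s) = (-11 + s)*(u + u) = (-11 + s)*(2*u) = 2*u*(-11 + s))
K(a) = 1/(-7/3 + a) (K(a) = 1/(a + (1 + (1/3)*(-10))) = 1/(a + (1 - 10/3)) = 1/(a - 7/3) = 1/(-7/3 + a))
f = 1/7252 (f = 1/(2*(-37)*(-11 - 87)) = 1/(2*(-37)*(-98)) = 1/7252 ≈ 0.00013789)
1/(K(39) + f) = 1/(3/(-7 + 3*39) + 1/7252) = 1/(3/(-7 + 117) + 1/7252) = 1/(3/110 + 1/7252) = 1/(10933/398860) = 398860/10933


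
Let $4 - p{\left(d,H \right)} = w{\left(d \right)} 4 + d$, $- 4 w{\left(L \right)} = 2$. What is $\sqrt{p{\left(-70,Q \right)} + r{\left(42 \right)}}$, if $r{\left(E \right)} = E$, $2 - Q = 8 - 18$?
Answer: $\sqrt{118} \approx 10.863$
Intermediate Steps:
$w{\left(L \right)} = - \frac{1}{2}$ ($w{\left(L \right)} = \left(- \frac{1}{4}\right) 2 = - \frac{1}{2}$)
$Q = 12$ ($Q = 2 - \left(8 - 18\right) = 2 - -10 = 2 + 10 = 12$)
$p{\left(d,H \right)} = 6 - d$ ($p{\left(d,H \right)} = 4 - \left(\left(- \frac{1}{2}\right) 4 + d\right) = 4 - \left(-2 + d\right) = 6 - d$)
$\sqrt{p{\left(-70,Q \right)} + r{\left(42 \right)}} = \sqrt{\left(6 - -70\right) + 42} = \sqrt{\left(6 + 70\right) + 42} = \sqrt{76 + 42} = \sqrt{118}$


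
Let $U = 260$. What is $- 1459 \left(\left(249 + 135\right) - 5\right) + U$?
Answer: $-552701$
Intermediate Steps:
$- 1459 \left(\left(249 + 135\right) - 5\right) + U = - 1459 \left(\left(249 + 135\right) - 5\right) + 260 = - 1459 \left(384 - 5\right) + 260 = \left(-1459\right) 379 + 260 = -552961 + 260 = -552701$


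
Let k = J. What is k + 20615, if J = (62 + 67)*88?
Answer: 31967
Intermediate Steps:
J = 11352 (J = 129*88 = 11352)
k = 11352
k + 20615 = 11352 + 20615 = 31967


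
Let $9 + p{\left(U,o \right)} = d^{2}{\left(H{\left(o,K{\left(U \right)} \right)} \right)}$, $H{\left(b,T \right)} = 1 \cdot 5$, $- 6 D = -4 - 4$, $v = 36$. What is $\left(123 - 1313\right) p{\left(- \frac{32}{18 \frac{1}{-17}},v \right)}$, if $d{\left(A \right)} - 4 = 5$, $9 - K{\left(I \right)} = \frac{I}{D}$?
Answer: $-85680$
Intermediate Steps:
$D = \frac{4}{3}$ ($D = - \frac{-4 - 4}{6} = \left(- \frac{1}{6}\right) \left(-8\right) = \frac{4}{3} \approx 1.3333$)
$K{\left(I \right)} = 9 - \frac{3 I}{4}$ ($K{\left(I \right)} = 9 - \frac{I}{\frac{4}{3}} = 9 - I \frac{3}{4} = 9 - \frac{3 I}{4}$)
$H{\left(b,T \right)} = 5$
$d{\left(A \right)} = 9$ ($d{\left(A \right)} = 4 + 5 = 9$)
$p{\left(U,o \right)} = 72$ ($p{\left(U,o \right)} = -9 + 9^{2} = -9 + 81 = 72$)
$\left(123 - 1313\right) p{\left(- \frac{32}{18 \frac{1}{-17}},v \right)} = \left(123 - 1313\right) 72 = \left(-1190\right) 72 = -85680$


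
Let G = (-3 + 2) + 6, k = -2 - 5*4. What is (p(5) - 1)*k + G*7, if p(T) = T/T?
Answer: 35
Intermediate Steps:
p(T) = 1
k = -22 (k = -2 - 20 = -22)
G = 5 (G = -1 + 6 = 5)
(p(5) - 1)*k + G*7 = (1 - 1)*(-22) + 5*7 = 0*(-22) + 35 = 0 + 35 = 35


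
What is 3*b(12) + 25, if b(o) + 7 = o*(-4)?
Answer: -140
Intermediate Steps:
b(o) = -7 - 4*o (b(o) = -7 + o*(-4) = -7 - 4*o)
3*b(12) + 25 = 3*(-7 - 4*12) + 25 = 3*(-7 - 48) + 25 = 3*(-55) + 25 = -165 + 25 = -140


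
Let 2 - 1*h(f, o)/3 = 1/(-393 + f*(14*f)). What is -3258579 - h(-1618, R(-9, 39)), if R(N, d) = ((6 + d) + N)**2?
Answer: -119428909661652/36650543 ≈ -3.2586e+6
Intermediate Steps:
R(N, d) = (6 + N + d)**2
h(f, o) = 6 - 3/(-393 + 14*f**2) (h(f, o) = 6 - 3/(-393 + f*(14*f)) = 6 - 3/(-393 + 14*f**2))
-3258579 - h(-1618, R(-9, 39)) = -3258579 - 3*(-787 + 28*(-1618)**2)/(-393 + 14*(-1618)**2) = -3258579 - 3*(-787 + 28*2617924)/(-393 + 14*2617924) = -3258579 - 3*(-787 + 73301872)/(-393 + 36650936) = -3258579 - 3*73301085/36650543 = -3258579 - 1*219903255/36650543 = -3258579 - 219903255/36650543 = -119428909661652/36650543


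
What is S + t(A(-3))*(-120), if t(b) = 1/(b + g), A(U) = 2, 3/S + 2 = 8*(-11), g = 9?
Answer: -3611/330 ≈ -10.942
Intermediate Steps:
S = -1/30 (S = 3/(-2 + 8*(-11)) = 3/(-2 - 88) = 3/(-90) = 3*(-1/90) = -1/30 ≈ -0.033333)
t(b) = 1/(9 + b) (t(b) = 1/(b + 9) = 1/(9 + b))
S + t(A(-3))*(-120) = -1/30 - 120/(9 + 2) = -1/30 - 120/11 = -3611/330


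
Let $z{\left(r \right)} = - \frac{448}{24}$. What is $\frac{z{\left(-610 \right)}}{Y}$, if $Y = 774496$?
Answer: $- \frac{7}{290436} \approx -2.4102 \cdot 10^{-5}$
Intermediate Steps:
$z{\left(r \right)} = - \frac{56}{3}$ ($z{\left(r \right)} = \left(-448\right) \frac{1}{24} = - \frac{56}{3}$)
$\frac{z{\left(-610 \right)}}{Y} = - \frac{56}{3 \cdot 774496} = \left(- \frac{56}{3}\right) \frac{1}{774496} = - \frac{7}{290436}$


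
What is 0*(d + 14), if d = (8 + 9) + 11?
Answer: 0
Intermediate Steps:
d = 28 (d = 17 + 11 = 28)
0*(d + 14) = 0*(28 + 14) = 0*42 = 0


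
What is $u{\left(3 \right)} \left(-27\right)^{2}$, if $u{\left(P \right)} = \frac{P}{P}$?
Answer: $729$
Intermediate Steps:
$u{\left(P \right)} = 1$
$u{\left(3 \right)} \left(-27\right)^{2} = 1 \left(-27\right)^{2} = 1 \cdot 729 = 729$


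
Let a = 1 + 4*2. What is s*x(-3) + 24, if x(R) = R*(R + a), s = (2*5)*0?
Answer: 24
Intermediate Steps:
a = 9 (a = 1 + 8 = 9)
s = 0 (s = 10*0 = 0)
x(R) = R*(9 + R) (x(R) = R*(R + 9) = R*(9 + R))
s*x(-3) + 24 = 0*(-3*(9 - 3)) + 24 = 0*(-3*6) + 24 = 0*(-18) + 24 = 0 + 24 = 24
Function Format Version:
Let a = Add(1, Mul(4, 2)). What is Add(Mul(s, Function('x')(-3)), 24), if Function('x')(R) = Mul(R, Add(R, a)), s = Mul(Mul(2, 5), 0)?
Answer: 24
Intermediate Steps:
a = 9 (a = Add(1, 8) = 9)
s = 0 (s = Mul(10, 0) = 0)
Function('x')(R) = Mul(R, Add(9, R)) (Function('x')(R) = Mul(R, Add(R, 9)) = Mul(R, Add(9, R)))
Add(Mul(s, Function('x')(-3)), 24) = Add(Mul(0, Mul(-3, Add(9, -3))), 24) = Add(Mul(0, Mul(-3, 6)), 24) = Add(Mul(0, -18), 24) = Add(0, 24) = 24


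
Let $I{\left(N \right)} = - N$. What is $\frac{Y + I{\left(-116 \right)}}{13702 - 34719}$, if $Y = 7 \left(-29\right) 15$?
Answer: $\frac{2929}{21017} \approx 0.13936$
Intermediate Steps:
$Y = -3045$ ($Y = \left(-203\right) 15 = -3045$)
$\frac{Y + I{\left(-116 \right)}}{13702 - 34719} = \frac{-3045 - -116}{13702 - 34719} = \frac{-3045 + 116}{-21017} = \left(-2929\right) \left(- \frac{1}{21017}\right) = \frac{2929}{21017}$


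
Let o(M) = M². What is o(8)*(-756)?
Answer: -48384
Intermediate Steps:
o(8)*(-756) = 8²*(-756) = 64*(-756) = -48384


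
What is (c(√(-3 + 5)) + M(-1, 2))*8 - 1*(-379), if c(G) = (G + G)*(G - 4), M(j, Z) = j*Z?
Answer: 395 - 64*√2 ≈ 304.49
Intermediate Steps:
M(j, Z) = Z*j
c(G) = 2*G*(-4 + G) (c(G) = (2*G)*(-4 + G) = 2*G*(-4 + G))
(c(√(-3 + 5)) + M(-1, 2))*8 - 1*(-379) = (2*√(-3 + 5)*(-4 + √(-3 + 5)) + 2*(-1))*8 - 1*(-379) = (2*√2*(-4 + √2) - 2)*8 + 379 = (-2 + 2*√2*(-4 + √2))*8 + 379 = (-16 + 16*√2*(-4 + √2)) + 379 = 363 + 16*√2*(-4 + √2)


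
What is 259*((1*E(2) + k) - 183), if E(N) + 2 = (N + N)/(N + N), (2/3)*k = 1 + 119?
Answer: -1036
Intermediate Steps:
k = 180 (k = 3*(1 + 119)/2 = (3/2)*120 = 180)
E(N) = -1 (E(N) = -2 + (N + N)/(N + N) = -2 + (2*N)/((2*N)) = -2 + (2*N)*(1/(2*N)) = -2 + 1 = -1)
259*((1*E(2) + k) - 183) = 259*((1*(-1) + 180) - 183) = 259*((-1 + 180) - 183) = 259*(179 - 183) = 259*(-4) = -1036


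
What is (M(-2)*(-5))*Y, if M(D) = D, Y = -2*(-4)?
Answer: 80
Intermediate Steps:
Y = 8
(M(-2)*(-5))*Y = -2*(-5)*8 = 10*8 = 80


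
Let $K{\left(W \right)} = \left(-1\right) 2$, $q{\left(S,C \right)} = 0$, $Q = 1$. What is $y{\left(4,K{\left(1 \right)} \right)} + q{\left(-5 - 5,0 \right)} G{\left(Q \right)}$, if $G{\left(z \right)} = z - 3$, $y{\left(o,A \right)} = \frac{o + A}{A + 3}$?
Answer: $2$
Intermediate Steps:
$K{\left(W \right)} = -2$
$y{\left(o,A \right)} = \frac{A + o}{3 + A}$
$G{\left(z \right)} = -3 + z$ ($G{\left(z \right)} = z - 3 = -3 + z$)
$y{\left(4,K{\left(1 \right)} \right)} + q{\left(-5 - 5,0 \right)} G{\left(Q \right)} = \frac{-2 + 4}{3 - 2} + 0 \left(-3 + 1\right) = 1^{-1} \cdot 2 + 0 \left(-2\right) = 1 \cdot 2 + 0 = 2 + 0 = 2$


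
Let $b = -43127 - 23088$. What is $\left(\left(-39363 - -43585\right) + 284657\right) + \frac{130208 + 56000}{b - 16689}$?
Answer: $\frac{2993629801}{10363} \approx 2.8888 \cdot 10^{5}$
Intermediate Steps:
$b = -66215$ ($b = -43127 - 23088 = -66215$)
$\left(\left(-39363 - -43585\right) + 284657\right) + \frac{130208 + 56000}{b - 16689} = \left(\left(-39363 - -43585\right) + 284657\right) + \frac{130208 + 56000}{-66215 - 16689} = \left(\left(-39363 + 43585\right) + 284657\right) + \frac{186208}{-82904} = \left(4222 + 284657\right) + 186208 \left(- \frac{1}{82904}\right) = 288879 - \frac{23276}{10363} = \frac{2993629801}{10363}$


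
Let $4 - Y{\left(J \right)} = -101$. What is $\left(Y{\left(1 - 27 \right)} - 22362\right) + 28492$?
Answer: $6235$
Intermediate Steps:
$Y{\left(J \right)} = 105$ ($Y{\left(J \right)} = 4 - -101 = 4 + 101 = 105$)
$\left(Y{\left(1 - 27 \right)} - 22362\right) + 28492 = \left(105 - 22362\right) + 28492 = -22257 + 28492 = 6235$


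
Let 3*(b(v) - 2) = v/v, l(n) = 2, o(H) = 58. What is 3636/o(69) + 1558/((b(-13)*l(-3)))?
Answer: 80499/203 ≈ 396.55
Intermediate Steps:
b(v) = 7/3 (b(v) = 2 + (v/v)/3 = 2 + (⅓)*1 = 2 + ⅓ = 7/3)
3636/o(69) + 1558/((b(-13)*l(-3))) = 3636/58 + 1558/(((7/3)*2)) = 3636*(1/58) + 1558/(14/3) = 1818/29 + 1558*(3/14) = 1818/29 + 2337/7 = 80499/203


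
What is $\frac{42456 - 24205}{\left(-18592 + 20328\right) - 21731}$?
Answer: $- \frac{18251}{19995} \approx -0.91278$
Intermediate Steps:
$\frac{42456 - 24205}{\left(-18592 + 20328\right) - 21731} = \frac{18251}{1736 - 21731} = \frac{18251}{-19995} = 18251 \left(- \frac{1}{19995}\right) = - \frac{18251}{19995}$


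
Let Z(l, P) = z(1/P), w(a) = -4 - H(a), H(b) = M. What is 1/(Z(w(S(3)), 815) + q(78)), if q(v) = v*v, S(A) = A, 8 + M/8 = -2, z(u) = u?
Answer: 815/4958461 ≈ 0.00016437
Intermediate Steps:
M = -80 (M = -64 + 8*(-2) = -64 - 16 = -80)
q(v) = v²
H(b) = -80
w(a) = 76 (w(a) = -4 - 1*(-80) = -4 + 80 = 76)
Z(l, P) = 1/P
1/(Z(w(S(3)), 815) + q(78)) = 1/(1/815 + 78²) = 1/(1/815 + 6084) = 1/(4958461/815) = 815/4958461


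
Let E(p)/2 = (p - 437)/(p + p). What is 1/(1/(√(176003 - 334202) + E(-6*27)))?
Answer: 599/162 + I*√158199 ≈ 3.6975 + 397.74*I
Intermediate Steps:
E(p) = (-437 + p)/p (E(p) = 2*((p - 437)/(p + p)) = 2*((-437 + p)/((2*p))) = 2*((-437 + p)*(1/(2*p))) = 2*((-437 + p)/(2*p)) = (-437 + p)/p)
1/(1/(√(176003 - 334202) + E(-6*27))) = 1/(1/(√(176003 - 334202) + (-437 - 6*27)/((-6*27)))) = 1/(1/(√(-158199) + (-437 - 162)/(-162))) = 1/(1/(I*√158199 - 1/162*(-599))) = 1/(1/(I*√158199 + 599/162)) = 1/(1/(599/162 + I*√158199)) = 599/162 + I*√158199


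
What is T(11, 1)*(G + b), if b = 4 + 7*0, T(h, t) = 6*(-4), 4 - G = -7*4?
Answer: -864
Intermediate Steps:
G = 32 (G = 4 - (-7)*4 = 4 - 1*(-28) = 4 + 28 = 32)
T(h, t) = -24
b = 4 (b = 4 + 0 = 4)
T(11, 1)*(G + b) = -24*(32 + 4) = -24*36 = -864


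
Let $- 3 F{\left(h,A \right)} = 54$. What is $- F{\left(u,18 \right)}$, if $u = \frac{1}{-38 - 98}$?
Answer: $18$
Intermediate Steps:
$u = - \frac{1}{136}$ ($u = \frac{1}{-136} = - \frac{1}{136} \approx -0.0073529$)
$F{\left(h,A \right)} = -18$ ($F{\left(h,A \right)} = \left(- \frac{1}{3}\right) 54 = -18$)
$- F{\left(u,18 \right)} = \left(-1\right) \left(-18\right) = 18$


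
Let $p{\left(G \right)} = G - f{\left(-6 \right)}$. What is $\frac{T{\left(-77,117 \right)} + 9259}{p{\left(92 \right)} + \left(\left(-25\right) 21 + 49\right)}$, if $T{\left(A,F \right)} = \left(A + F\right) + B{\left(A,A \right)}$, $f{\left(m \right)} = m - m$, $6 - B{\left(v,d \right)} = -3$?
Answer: $- \frac{2327}{96} \approx -24.24$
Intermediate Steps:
$B{\left(v,d \right)} = 9$ ($B{\left(v,d \right)} = 6 - -3 = 6 + 3 = 9$)
$f{\left(m \right)} = 0$
$p{\left(G \right)} = G$ ($p{\left(G \right)} = G - 0 = G + 0 = G$)
$T{\left(A,F \right)} = 9 + A + F$ ($T{\left(A,F \right)} = \left(A + F\right) + 9 = 9 + A + F$)
$\frac{T{\left(-77,117 \right)} + 9259}{p{\left(92 \right)} + \left(\left(-25\right) 21 + 49\right)} = \frac{\left(9 - 77 + 117\right) + 9259}{92 + \left(\left(-25\right) 21 + 49\right)} = \frac{49 + 9259}{92 + \left(-525 + 49\right)} = \frac{9308}{92 - 476} = \frac{9308}{-384} = 9308 \left(- \frac{1}{384}\right) = - \frac{2327}{96}$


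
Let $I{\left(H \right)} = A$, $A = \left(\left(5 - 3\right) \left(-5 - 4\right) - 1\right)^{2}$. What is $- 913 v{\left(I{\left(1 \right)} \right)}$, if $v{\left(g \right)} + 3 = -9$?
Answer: $10956$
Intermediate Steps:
$A = 361$ ($A = \left(2 \left(-9\right) - 1\right)^{2} = \left(-18 - 1\right)^{2} = \left(-19\right)^{2} = 361$)
$I{\left(H \right)} = 361$
$v{\left(g \right)} = -12$ ($v{\left(g \right)} = -3 - 9 = -12$)
$- 913 v{\left(I{\left(1 \right)} \right)} = \left(-913\right) \left(-12\right) = 10956$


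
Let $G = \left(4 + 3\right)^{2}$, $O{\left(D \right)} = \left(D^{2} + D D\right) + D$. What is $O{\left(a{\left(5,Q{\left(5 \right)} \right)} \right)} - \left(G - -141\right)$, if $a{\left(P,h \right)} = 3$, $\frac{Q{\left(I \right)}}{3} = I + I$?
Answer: $-169$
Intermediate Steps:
$Q{\left(I \right)} = 6 I$ ($Q{\left(I \right)} = 3 \left(I + I\right) = 3 \cdot 2 I = 6 I$)
$O{\left(D \right)} = D + 2 D^{2}$ ($O{\left(D \right)} = \left(D^{2} + D^{2}\right) + D = 2 D^{2} + D = D + 2 D^{2}$)
$G = 49$ ($G = 7^{2} = 49$)
$O{\left(a{\left(5,Q{\left(5 \right)} \right)} \right)} - \left(G - -141\right) = 3 \left(1 + 2 \cdot 3\right) - \left(49 - -141\right) = 3 \left(1 + 6\right) - \left(49 + 141\right) = 3 \cdot 7 - 190 = 21 - 190 = -169$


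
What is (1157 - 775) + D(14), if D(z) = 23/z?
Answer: 5371/14 ≈ 383.64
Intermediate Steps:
(1157 - 775) + D(14) = (1157 - 775) + 23/14 = 382 + 23*(1/14) = 382 + 23/14 = 5371/14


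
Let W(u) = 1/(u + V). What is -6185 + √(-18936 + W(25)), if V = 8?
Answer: -6185 + I*√20621271/33 ≈ -6185.0 + 137.61*I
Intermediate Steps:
W(u) = 1/(8 + u) (W(u) = 1/(u + 8) = 1/(8 + u))
-6185 + √(-18936 + W(25)) = -6185 + √(-18936 + 1/(8 + 25)) = -6185 + √(-18936 + 1/33) = -6185 + √(-624887/33) = -6185 + I*√20621271/33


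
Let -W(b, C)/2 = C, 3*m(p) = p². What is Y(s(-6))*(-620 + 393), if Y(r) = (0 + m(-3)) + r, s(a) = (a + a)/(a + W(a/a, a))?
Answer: -227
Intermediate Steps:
m(p) = p²/3
W(b, C) = -2*C
s(a) = -2 (s(a) = (a + a)/(a - 2*a) = (2*a)/((-a)) = (2*a)*(-1/a) = -2)
Y(r) = 3 + r (Y(r) = (0 + (⅓)*(-3)²) + r = (0 + (⅓)*9) + r = (0 + 3) + r = 3 + r)
Y(s(-6))*(-620 + 393) = (3 - 2)*(-620 + 393) = 1*(-227) = -227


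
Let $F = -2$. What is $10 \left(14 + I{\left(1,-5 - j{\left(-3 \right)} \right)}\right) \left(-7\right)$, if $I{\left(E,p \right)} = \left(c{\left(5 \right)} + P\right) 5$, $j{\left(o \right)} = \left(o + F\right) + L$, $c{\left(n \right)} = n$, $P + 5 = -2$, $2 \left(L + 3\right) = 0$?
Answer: $-280$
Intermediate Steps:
$L = -3$ ($L = -3 + \frac{1}{2} \cdot 0 = -3 + 0 = -3$)
$P = -7$ ($P = -5 - 2 = -7$)
$j{\left(o \right)} = -5 + o$ ($j{\left(o \right)} = \left(o - 2\right) - 3 = \left(-2 + o\right) - 3 = -5 + o$)
$I{\left(E,p \right)} = -10$ ($I{\left(E,p \right)} = \left(5 - 7\right) 5 = \left(-2\right) 5 = -10$)
$10 \left(14 + I{\left(1,-5 - j{\left(-3 \right)} \right)}\right) \left(-7\right) = 10 \left(14 - 10\right) \left(-7\right) = 10 \cdot 4 \left(-7\right) = 40 \left(-7\right) = -280$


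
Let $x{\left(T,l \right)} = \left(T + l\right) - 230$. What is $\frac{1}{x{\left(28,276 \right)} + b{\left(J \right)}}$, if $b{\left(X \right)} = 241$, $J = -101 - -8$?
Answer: $\frac{1}{315} \approx 0.0031746$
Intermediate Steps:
$J = -93$ ($J = -101 + 8 = -93$)
$x{\left(T,l \right)} = -230 + T + l$
$\frac{1}{x{\left(28,276 \right)} + b{\left(J \right)}} = \frac{1}{\left(-230 + 28 + 276\right) + 241} = \frac{1}{74 + 241} = \frac{1}{315}$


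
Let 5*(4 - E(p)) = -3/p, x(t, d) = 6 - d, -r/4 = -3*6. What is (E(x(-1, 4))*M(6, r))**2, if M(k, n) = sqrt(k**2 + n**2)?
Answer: 482589/5 ≈ 96518.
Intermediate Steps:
r = 72 (r = -(-12)*6 = -4*(-18) = 72)
E(p) = 4 + 3/(5*p) (E(p) = 4 - (-3)/(5*p) = 4 + 3/(5*p))
(E(x(-1, 4))*M(6, r))**2 = ((4 + 3/(5*(6 - 1*4)))*sqrt(6**2 + 72**2))**2 = ((4 + 3/(5*(6 - 4)))*sqrt(36 + 5184))**2 = ((4 + (3/5)/2)*sqrt(5220))**2 = ((4 + (3/5)*(1/2))*(6*sqrt(145)))**2 = ((4 + 3/10)*(6*sqrt(145)))**2 = (43*(6*sqrt(145))/10)**2 = (129*sqrt(145)/5)**2 = 482589/5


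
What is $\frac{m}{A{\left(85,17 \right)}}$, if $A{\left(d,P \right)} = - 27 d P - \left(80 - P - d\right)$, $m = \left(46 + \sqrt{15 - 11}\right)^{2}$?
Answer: $- \frac{2304}{38993} \approx -0.059088$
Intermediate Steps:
$m = 2304$ ($m = \left(46 + \sqrt{4}\right)^{2} = \left(46 + 2\right)^{2} = 48^{2} = 2304$)
$A{\left(d,P \right)} = -80 + P + d - 27 P d$ ($A{\left(d,P \right)} = - 27 P d - \left(80 - P - d\right) = - 27 P d + \left(-80 + P + d\right) = -80 + P + d - 27 P d$)
$\frac{m}{A{\left(85,17 \right)}} = \frac{2304}{-80 + 17 + 85 - 459 \cdot 85} = \frac{2304}{-80 + 17 + 85 - 39015} = \frac{2304}{-38993} = 2304 \left(- \frac{1}{38993}\right) = - \frac{2304}{38993}$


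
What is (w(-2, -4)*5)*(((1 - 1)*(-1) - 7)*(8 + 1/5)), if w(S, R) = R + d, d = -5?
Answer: 2583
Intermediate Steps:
w(S, R) = -5 + R (w(S, R) = R - 5 = -5 + R)
(w(-2, -4)*5)*(((1 - 1)*(-1) - 7)*(8 + 1/5)) = ((-5 - 4)*5)*(((1 - 1)*(-1) - 7)*(8 + 1/5)) = (-9*5)*((0*(-1) - 7)*(8 + ⅕)) = -45*(0 - 7)*41/5 = -(-315)*41/5 = -45*(-287/5) = 2583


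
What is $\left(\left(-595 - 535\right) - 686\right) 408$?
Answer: $-740928$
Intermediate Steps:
$\left(\left(-595 - 535\right) - 686\right) 408 = \left(-1130 - 686\right) 408 = \left(-1816\right) 408 = -740928$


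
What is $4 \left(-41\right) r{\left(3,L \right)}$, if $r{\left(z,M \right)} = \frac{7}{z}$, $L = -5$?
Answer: $- \frac{1148}{3} \approx -382.67$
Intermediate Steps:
$4 \left(-41\right) r{\left(3,L \right)} = 4 \left(-41\right) \frac{7}{3} = - 164 \cdot 7 \cdot \frac{1}{3} = \left(-164\right) \frac{7}{3} = - \frac{1148}{3}$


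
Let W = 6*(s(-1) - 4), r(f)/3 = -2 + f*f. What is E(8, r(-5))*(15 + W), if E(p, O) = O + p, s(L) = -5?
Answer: -3003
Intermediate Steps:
r(f) = -6 + 3*f**2 (r(f) = 3*(-2 + f*f) = 3*(-2 + f**2) = -6 + 3*f**2)
W = -54 (W = 6*(-5 - 4) = 6*(-9) = -54)
E(8, r(-5))*(15 + W) = ((-6 + 3*(-5)**2) + 8)*(15 - 54) = ((-6 + 3*25) + 8)*(-39) = ((-6 + 75) + 8)*(-39) = (69 + 8)*(-39) = 77*(-39) = -3003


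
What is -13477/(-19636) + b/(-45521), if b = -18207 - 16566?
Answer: 1296289145/893850356 ≈ 1.4502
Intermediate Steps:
b = -34773
-13477/(-19636) + b/(-45521) = -13477/(-19636) - 34773/(-45521) = -13477*(-1/19636) - 34773*(-1/45521) = 13477/19636 + 34773/45521 = 1296289145/893850356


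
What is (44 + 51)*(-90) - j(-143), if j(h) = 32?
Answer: -8582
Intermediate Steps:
(44 + 51)*(-90) - j(-143) = (44 + 51)*(-90) - 1*32 = 95*(-90) - 32 = -8550 - 32 = -8582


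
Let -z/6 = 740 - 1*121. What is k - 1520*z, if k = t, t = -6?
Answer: 5645274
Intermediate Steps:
z = -3714 (z = -6*(740 - 1*121) = -6*(740 - 121) = -6*619 = -3714)
k = -6
k - 1520*z = -6 - 1520*(-3714) = -6 + 5645280 = 5645274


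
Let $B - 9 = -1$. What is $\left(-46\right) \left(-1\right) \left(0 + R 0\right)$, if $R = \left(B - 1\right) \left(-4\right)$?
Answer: $0$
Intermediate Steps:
$B = 8$ ($B = 9 - 1 = 8$)
$R = -28$ ($R = \left(8 - 1\right) \left(-4\right) = 7 \left(-4\right) = -28$)
$\left(-46\right) \left(-1\right) \left(0 + R 0\right) = \left(-46\right) \left(-1\right) \left(0 - 0\right) = 46 \left(0 + 0\right) = 46 \cdot 0 = 0$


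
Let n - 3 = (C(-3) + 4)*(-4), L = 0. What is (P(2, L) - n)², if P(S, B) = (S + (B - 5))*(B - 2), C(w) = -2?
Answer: 121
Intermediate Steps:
n = -5 (n = 3 + (-2 + 4)*(-4) = 3 + 2*(-4) = 3 - 8 = -5)
P(S, B) = (-2 + B)*(-5 + B + S) (P(S, B) = (S + (-5 + B))*(-2 + B) = (-5 + B + S)*(-2 + B) = (-2 + B)*(-5 + B + S))
(P(2, L) - n)² = ((10 + 0² - 7*0 - 2*2 + 0*2) - 1*(-5))² = ((10 + 0 + 0 - 4 + 0) + 5)² = (6 + 5)² = 11² = 121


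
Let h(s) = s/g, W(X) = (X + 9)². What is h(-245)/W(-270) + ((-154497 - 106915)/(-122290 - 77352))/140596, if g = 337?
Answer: -218923833929/161092677978391266 ≈ -1.3590e-6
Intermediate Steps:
W(X) = (9 + X)²
h(s) = s/337
h(-245)/W(-270) + ((-154497 - 106915)/(-122290 - 77352))/140596 = ((1/337)*(-245))/((9 - 270)²) + ((-154497 - 106915)/(-122290 - 77352))/140596 = -245/(337*((-261)²)) - 261412/(-199642)*(1/140596) = -245/337/68121 - 261412*(-1/199642)*(1/140596) = -245/337*1/68121 + (130706/99821)*(1/140596) = -245/22956777 + 65353/7017216658 = -218923833929/161092677978391266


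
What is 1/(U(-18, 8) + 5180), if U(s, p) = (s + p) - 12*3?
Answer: 1/5134 ≈ 0.00019478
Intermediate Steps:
U(s, p) = -36 + p + s (U(s, p) = (p + s) - 36 = -36 + p + s)
1/(U(-18, 8) + 5180) = 1/((-36 + 8 - 18) + 5180) = 1/(-46 + 5180) = 1/5134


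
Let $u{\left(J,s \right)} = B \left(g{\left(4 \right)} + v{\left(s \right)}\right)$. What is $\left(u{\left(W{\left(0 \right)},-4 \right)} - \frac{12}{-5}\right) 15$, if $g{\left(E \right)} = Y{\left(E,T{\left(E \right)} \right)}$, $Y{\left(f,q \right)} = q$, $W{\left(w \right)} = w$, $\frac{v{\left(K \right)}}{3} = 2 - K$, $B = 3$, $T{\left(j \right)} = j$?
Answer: $1026$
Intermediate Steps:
$v{\left(K \right)} = 6 - 3 K$ ($v{\left(K \right)} = 3 \left(2 - K\right) = 6 - 3 K$)
$g{\left(E \right)} = E$
$u{\left(J,s \right)} = 30 - 9 s$ ($u{\left(J,s \right)} = 3 \left(4 - \left(-6 + 3 s\right)\right) = 3 \left(10 - 3 s\right) = 30 - 9 s$)
$\left(u{\left(W{\left(0 \right)},-4 \right)} - \frac{12}{-5}\right) 15 = \left(\left(30 - -36\right) - \frac{12}{-5}\right) 15 = \left(\left(30 + 36\right) - - \frac{12}{5}\right) 15 = \left(66 + \frac{12}{5}\right) 15 = \frac{342}{5} \cdot 15 = 1026$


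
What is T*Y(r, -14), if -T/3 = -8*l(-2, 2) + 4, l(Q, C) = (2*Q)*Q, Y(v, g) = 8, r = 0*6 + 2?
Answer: 1440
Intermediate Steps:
r = 2 (r = 0 + 2 = 2)
l(Q, C) = 2*Q²
T = 180 (T = -3*(-16*(-2)² + 4) = -3*(-16*4 + 4) = -3*(-8*8 + 4) = -3*(-64 + 4) = -3*(-60) = 180)
T*Y(r, -14) = 180*8 = 1440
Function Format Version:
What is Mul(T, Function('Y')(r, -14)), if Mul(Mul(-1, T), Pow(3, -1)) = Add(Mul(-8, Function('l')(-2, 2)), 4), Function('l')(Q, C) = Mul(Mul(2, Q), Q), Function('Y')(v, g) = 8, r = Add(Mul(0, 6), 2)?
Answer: 1440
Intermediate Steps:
r = 2 (r = Add(0, 2) = 2)
Function('l')(Q, C) = Mul(2, Pow(Q, 2))
T = 180 (T = Mul(-3, Add(Mul(-8, Mul(2, Pow(-2, 2))), 4)) = Mul(-3, Add(Mul(-8, Mul(2, 4)), 4)) = Mul(-3, Add(Mul(-8, 8), 4)) = Mul(-3, Add(-64, 4)) = Mul(-3, -60) = 180)
Mul(T, Function('Y')(r, -14)) = Mul(180, 8) = 1440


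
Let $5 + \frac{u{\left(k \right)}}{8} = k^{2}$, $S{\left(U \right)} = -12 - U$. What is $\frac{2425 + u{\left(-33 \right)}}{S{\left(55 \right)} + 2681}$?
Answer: $\frac{11097}{2614} \approx 4.2452$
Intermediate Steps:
$u{\left(k \right)} = -40 + 8 k^{2}$
$\frac{2425 + u{\left(-33 \right)}}{S{\left(55 \right)} + 2681} = \frac{2425 - \left(40 - 8 \left(-33\right)^{2}\right)}{\left(-12 - 55\right) + 2681} = \frac{2425 + \left(-40 + 8 \cdot 1089\right)}{\left(-12 - 55\right) + 2681} = \frac{2425 + \left(-40 + 8712\right)}{-67 + 2681} = \frac{2425 + 8672}{2614} = 11097 \cdot \frac{1}{2614} = \frac{11097}{2614}$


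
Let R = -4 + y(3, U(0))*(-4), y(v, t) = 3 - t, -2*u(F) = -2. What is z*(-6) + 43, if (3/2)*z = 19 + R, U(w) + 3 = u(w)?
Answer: 63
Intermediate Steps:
u(F) = 1 (u(F) = -1/2*(-2) = 1)
U(w) = -2 (U(w) = -3 + 1 = -2)
R = -24 (R = -4 + (3 - 1*(-2))*(-4) = -4 + (3 + 2)*(-4) = -4 + 5*(-4) = -4 - 20 = -24)
z = -10/3 (z = 2*(19 - 24)/3 = (2/3)*(-5) = -10/3 ≈ -3.3333)
z*(-6) + 43 = -10/3*(-6) + 43 = 20 + 43 = 63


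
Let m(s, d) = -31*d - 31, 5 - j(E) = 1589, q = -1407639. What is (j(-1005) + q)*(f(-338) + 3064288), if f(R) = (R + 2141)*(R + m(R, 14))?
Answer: -2277979385817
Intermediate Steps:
j(E) = -1584 (j(E) = 5 - 1*1589 = 5 - 1589 = -1584)
m(s, d) = -31 - 31*d
f(R) = (-465 + R)*(2141 + R) (f(R) = (R + 2141)*(R + (-31 - 31*14)) = (2141 + R)*(R + (-31 - 434)) = (2141 + R)*(R - 465) = (2141 + R)*(-465 + R) = (-465 + R)*(2141 + R))
(j(-1005) + q)*(f(-338) + 3064288) = (-1584 - 1407639)*((-995565 + (-338)² + 1676*(-338)) + 3064288) = -1409223*((-995565 + 114244 - 566488) + 3064288) = -1409223*(-1447809 + 3064288) = -1409223*1616479 = -2277979385817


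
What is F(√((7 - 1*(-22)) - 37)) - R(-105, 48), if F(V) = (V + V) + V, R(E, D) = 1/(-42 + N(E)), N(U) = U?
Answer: 1/147 + 6*I*√2 ≈ 0.0068027 + 8.4853*I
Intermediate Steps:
R(E, D) = 1/(-42 + E)
F(V) = 3*V (F(V) = 2*V + V = 3*V)
F(√((7 - 1*(-22)) - 37)) - R(-105, 48) = 3*√((7 - 1*(-22)) - 37) - 1/(-42 - 105) = 3*√((7 + 22) - 37) - 1/(-147) = 3*√(29 - 37) - 1*(-1/147) = 3*√(-8) + 1/147 = 3*(2*I*√2) + 1/147 = 6*I*√2 + 1/147 = 1/147 + 6*I*√2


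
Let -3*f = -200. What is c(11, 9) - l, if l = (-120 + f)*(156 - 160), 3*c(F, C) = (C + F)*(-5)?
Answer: -740/3 ≈ -246.67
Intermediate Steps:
f = 200/3 (f = -1/3*(-200) = 200/3 ≈ 66.667)
c(F, C) = -5*C/3 - 5*F/3 (c(F, C) = ((C + F)*(-5))/3 = (-5*C - 5*F)/3 = -5*C/3 - 5*F/3)
l = 640/3 (l = (-120 + 200/3)*(156 - 160) = -160/3*(-4) = 640/3 ≈ 213.33)
c(11, 9) - l = (-5/3*9 - 5/3*11) - 1*640/3 = (-15 - 55/3) - 640/3 = -100/3 - 640/3 = -740/3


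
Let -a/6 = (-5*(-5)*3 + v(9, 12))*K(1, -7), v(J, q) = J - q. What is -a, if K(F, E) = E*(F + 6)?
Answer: -21168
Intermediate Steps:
K(F, E) = E*(6 + F)
a = 21168 (a = -6*(-5*(-5)*3 + (9 - 1*12))*(-7*(6 + 1)) = -6*(25*3 + (9 - 12))*(-7*7) = -6*(75 - 3)*(-49) = -432*(-49) = -6*(-3528) = 21168)
-a = -1*21168 = -21168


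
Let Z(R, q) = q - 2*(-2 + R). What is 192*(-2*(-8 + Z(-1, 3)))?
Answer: -384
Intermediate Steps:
Z(R, q) = 4 + q - 2*R (Z(R, q) = q + (4 - 2*R) = 4 + q - 2*R)
192*(-2*(-8 + Z(-1, 3))) = 192*(-2*(-8 + (4 + 3 - 2*(-1)))) = 192*(-2*(-8 + (4 + 3 + 2))) = 192*(-2*(-8 + 9)) = 192*(-2*1) = 192*(-2) = -384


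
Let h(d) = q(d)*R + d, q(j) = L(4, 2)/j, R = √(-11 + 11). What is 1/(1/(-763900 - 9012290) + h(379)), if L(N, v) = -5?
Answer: 9776190/3705176009 ≈ 0.0026385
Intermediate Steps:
R = 0 (R = √0 = 0)
q(j) = -5/j
h(d) = d (h(d) = -5/d*0 + d = 0 + d = d)
1/(1/(-763900 - 9012290) + h(379)) = 1/(1/(-763900 - 9012290) + 379) = 1/(1/(-9776190) + 379) = 1/(-1/9776190 + 379) = 1/(3705176009/9776190) = 9776190/3705176009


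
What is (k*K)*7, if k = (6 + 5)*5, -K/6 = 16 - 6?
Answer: -23100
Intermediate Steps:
K = -60 (K = -6*(16 - 6) = -6*10 = -60)
k = 55 (k = 11*5 = 55)
(k*K)*7 = (55*(-60))*7 = -3300*7 = -23100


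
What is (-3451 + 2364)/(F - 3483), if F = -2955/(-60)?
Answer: 4348/13735 ≈ 0.31656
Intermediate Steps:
F = 197/4 (F = -2955*(-1/60) = 197/4 ≈ 49.250)
(-3451 + 2364)/(F - 3483) = (-3451 + 2364)/(197/4 - 3483) = -1087/(-13735/4) = -1087*(-4/13735) = 4348/13735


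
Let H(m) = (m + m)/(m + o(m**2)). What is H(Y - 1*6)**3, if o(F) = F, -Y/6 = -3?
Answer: 8/2197 ≈ 0.0036413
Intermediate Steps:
Y = 18 (Y = -6*(-3) = 18)
H(m) = 2*m/(m + m**2) (H(m) = (m + m)/(m + m**2) = (2*m)/(m + m**2) = 2*m/(m + m**2))
H(Y - 1*6)**3 = (2/(1 + (18 - 1*6)))**3 = (2/(1 + (18 - 6)))**3 = (2/(1 + 12))**3 = (2/13)**3 = 8/2197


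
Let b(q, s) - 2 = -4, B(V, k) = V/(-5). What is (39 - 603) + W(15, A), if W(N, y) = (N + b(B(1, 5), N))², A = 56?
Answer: -395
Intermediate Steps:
B(V, k) = -V/5 (B(V, k) = V*(-⅕) = -V/5)
b(q, s) = -2 (b(q, s) = 2 - 4 = -2)
W(N, y) = (-2 + N)² (W(N, y) = (N - 2)² = (-2 + N)²)
(39 - 603) + W(15, A) = (39 - 603) + (-2 + 15)² = -564 + 13² = -564 + 169 = -395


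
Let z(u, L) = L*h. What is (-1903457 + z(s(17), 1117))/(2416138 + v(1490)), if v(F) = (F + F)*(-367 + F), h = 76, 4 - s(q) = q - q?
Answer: -1818565/5762678 ≈ -0.31558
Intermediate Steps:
s(q) = 4 (s(q) = 4 - (q - q) = 4 - 1*0 = 4 + 0 = 4)
z(u, L) = 76*L (z(u, L) = L*76 = 76*L)
v(F) = 2*F*(-367 + F) (v(F) = (2*F)*(-367 + F) = 2*F*(-367 + F))
(-1903457 + z(s(17), 1117))/(2416138 + v(1490)) = (-1903457 + 76*1117)/(2416138 + 2*1490*(-367 + 1490)) = (-1903457 + 84892)/(2416138 + 2*1490*1123) = -1818565/(2416138 + 3346540) = -1818565/5762678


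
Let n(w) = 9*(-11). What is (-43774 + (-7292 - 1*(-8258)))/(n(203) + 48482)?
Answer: -42808/48383 ≈ -0.88477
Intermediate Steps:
n(w) = -99
(-43774 + (-7292 - 1*(-8258)))/(n(203) + 48482) = (-43774 + (-7292 - 1*(-8258)))/(-99 + 48482) = (-43774 + (-7292 + 8258))/48383 = (-43774 + 966)*(1/48383) = -42808*1/48383 = -42808/48383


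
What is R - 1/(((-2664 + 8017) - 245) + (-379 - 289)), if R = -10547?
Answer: -46828681/4440 ≈ -10547.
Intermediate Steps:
R - 1/(((-2664 + 8017) - 245) + (-379 - 289)) = -10547 - 1/(((-2664 + 8017) - 245) + (-379 - 289)) = -10547 - 1/((5353 - 245) - 668) = -10547 - 1/(5108 - 668) = -10547 - 1/4440 = -46828681/4440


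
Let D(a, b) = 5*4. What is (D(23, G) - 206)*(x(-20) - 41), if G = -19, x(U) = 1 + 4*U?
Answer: 22320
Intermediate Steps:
D(a, b) = 20
(D(23, G) - 206)*(x(-20) - 41) = (20 - 206)*((1 + 4*(-20)) - 41) = -186*((1 - 80) - 41) = -186*(-79 - 41) = -186*(-120) = 22320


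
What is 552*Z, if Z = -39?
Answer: -21528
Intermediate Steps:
552*Z = 552*(-39) = -21528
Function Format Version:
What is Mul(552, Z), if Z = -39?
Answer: -21528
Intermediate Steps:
Mul(552, Z) = Mul(552, -39) = -21528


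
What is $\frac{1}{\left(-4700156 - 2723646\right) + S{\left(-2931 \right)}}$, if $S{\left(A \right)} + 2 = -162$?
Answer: $- \frac{1}{7423966} \approx -1.347 \cdot 10^{-7}$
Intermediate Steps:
$S{\left(A \right)} = -164$ ($S{\left(A \right)} = -2 - 162 = -164$)
$\frac{1}{\left(-4700156 - 2723646\right) + S{\left(-2931 \right)}} = \frac{1}{\left(-4700156 - 2723646\right) - 164} = \frac{1}{-7423802 - 164} = \frac{1}{-7423966} = - \frac{1}{7423966}$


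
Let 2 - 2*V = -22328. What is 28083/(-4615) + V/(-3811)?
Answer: -158550788/17587765 ≈ -9.0148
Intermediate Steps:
V = 11165 (V = 1 - ½*(-22328) = 1 + 11164 = 11165)
28083/(-4615) + V/(-3811) = 28083/(-4615) + 11165/(-3811) = 28083*(-1/4615) + 11165*(-1/3811) = -28083/4615 - 11165/3811 = -158550788/17587765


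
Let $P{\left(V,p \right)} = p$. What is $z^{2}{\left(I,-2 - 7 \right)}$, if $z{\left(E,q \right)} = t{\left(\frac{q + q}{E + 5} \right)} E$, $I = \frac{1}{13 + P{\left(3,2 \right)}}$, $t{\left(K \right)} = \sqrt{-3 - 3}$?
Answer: $- \frac{2}{75} \approx -0.026667$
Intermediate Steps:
$t{\left(K \right)} = i \sqrt{6}$ ($t{\left(K \right)} = \sqrt{-6} = i \sqrt{6}$)
$I = \frac{1}{15}$ ($I = \frac{1}{13 + 2} = \frac{1}{15} \approx 0.066667$)
$z{\left(E,q \right)} = i E \sqrt{6}$ ($z{\left(E,q \right)} = i \sqrt{6} E = i E \sqrt{6}$)
$z^{2}{\left(I,-2 - 7 \right)} = \left(i \frac{1}{15} \sqrt{6}\right)^{2} = \left(\frac{i \sqrt{6}}{15}\right)^{2} = - \frac{2}{75}$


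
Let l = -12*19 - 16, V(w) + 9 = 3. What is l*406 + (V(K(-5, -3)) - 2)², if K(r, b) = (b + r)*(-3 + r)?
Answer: -99000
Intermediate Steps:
K(r, b) = (-3 + r)*(b + r)
V(w) = -6 (V(w) = -9 + 3 = -6)
l = -244 (l = -228 - 16 = -244)
l*406 + (V(K(-5, -3)) - 2)² = -244*406 + (-6 - 2)² = -99064 + (-8)² = -99064 + 64 = -99000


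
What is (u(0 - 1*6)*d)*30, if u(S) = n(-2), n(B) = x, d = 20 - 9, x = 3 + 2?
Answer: 1650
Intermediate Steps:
x = 5
d = 11
n(B) = 5
u(S) = 5
(u(0 - 1*6)*d)*30 = (5*11)*30 = 55*30 = 1650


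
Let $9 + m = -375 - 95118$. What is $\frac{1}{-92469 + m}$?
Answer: $- \frac{1}{187971} \approx -5.32 \cdot 10^{-6}$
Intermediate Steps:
$m = -95502$ ($m = -9 - 95493 = -95502$)
$\frac{1}{-92469 + m} = \frac{1}{-92469 - 95502} = \frac{1}{-187971} = - \frac{1}{187971}$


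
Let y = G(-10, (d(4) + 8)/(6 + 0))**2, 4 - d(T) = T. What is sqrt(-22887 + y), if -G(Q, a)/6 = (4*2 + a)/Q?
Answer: I*sqrt(571391)/5 ≈ 151.18*I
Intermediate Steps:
d(T) = 4 - T
G(Q, a) = -6*(8 + a)/Q (G(Q, a) = -6*(4*2 + a)/Q = -6*(8 + a)/Q)
y = 784/25 (y = (6*(-8 - ((4 - 1*4) + 8)/(6 + 0))/(-10))**2 = (6*(-1/10)*(-8 - ((4 - 4) + 8)/6))**2 = (6*(-1/10)*(-8 - (0 + 8)/6))**2 = (6*(-1/10)*(-8 - 8/6))**2 = (6*(-1/10)*(-8 - 1*4/3))**2 = (6*(-1/10)*(-8 - 4/3))**2 = (6*(-1/10)*(-28/3))**2 = (28/5)**2 = 784/25 ≈ 31.360)
sqrt(-22887 + y) = sqrt(-22887 + 784/25) = sqrt(-571391/25) = I*sqrt(571391)/5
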